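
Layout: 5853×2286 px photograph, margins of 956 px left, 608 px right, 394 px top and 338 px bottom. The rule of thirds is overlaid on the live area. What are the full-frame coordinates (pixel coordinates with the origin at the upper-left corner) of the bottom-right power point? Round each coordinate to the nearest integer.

(3815, 1430)

Content width = 5853 − 956 − 608 = 4289 px; content height = 2286 − 394 − 338 = 1554 px.
Bottom-right is two-thirds across and two-thirds down within the live area.
x = 956 + 2 × 4289/3 = 956 + 2859.33 ≈ 3815
y = 394 + 2 × 1554/3 = 394 + 1036.00 ≈ 1430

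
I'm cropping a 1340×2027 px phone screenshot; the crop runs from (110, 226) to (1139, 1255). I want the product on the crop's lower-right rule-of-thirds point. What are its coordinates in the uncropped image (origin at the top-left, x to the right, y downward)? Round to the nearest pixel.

Crop width = 1139 − 110 = 1029 px; one third is 343.00 px.
Crop height = 1255 − 226 = 1029 px; one third is 343.00 px.
The lower-right point is two-thirds across and two-thirds down within the crop:
x = 110 + 2 × 343.00 ≈ 796; y = 226 + 2 × 343.00 ≈ 912.

(796, 912)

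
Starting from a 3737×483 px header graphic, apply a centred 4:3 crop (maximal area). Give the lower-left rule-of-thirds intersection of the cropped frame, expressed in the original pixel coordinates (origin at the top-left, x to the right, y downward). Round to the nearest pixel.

3737/483 > 4/3, so the 4:3 crop keeps the full height 483 and trims width to 483 × 4/3 = 644.00 px.
Left offset = (3737 − 644.00)/2 = 1546.50 px; top offset = 0.
Lower-left is one-third across and two-thirds down within the crop:
x = 1546.50 + 1 × 644.00/3 ≈ 1761; y = 0.00 + 2 × 483.00/3 ≈ 322.

x = 1761 px, y = 322 px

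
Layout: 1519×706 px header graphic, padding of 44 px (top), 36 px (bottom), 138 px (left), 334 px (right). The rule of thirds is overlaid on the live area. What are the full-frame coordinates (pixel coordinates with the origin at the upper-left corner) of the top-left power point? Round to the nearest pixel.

Content width = 1519 − 138 − 334 = 1047 px; content height = 706 − 44 − 36 = 626 px.
Top-left is one-third across and one-third down within the live area.
x = 138 + 1 × 1047/3 = 138 + 349.00 ≈ 487
y = 44 + 1 × 626/3 = 44 + 208.67 ≈ 253

(487, 253)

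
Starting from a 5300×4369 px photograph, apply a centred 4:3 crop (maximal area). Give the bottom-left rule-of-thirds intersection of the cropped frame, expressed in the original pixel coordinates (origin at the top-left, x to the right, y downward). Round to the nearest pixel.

5300/4369 < 4/3, so the 4:3 crop keeps the full width 5300 and trims height to 5300 × 3/4 = 3975.00 px.
Top offset = (4369 − 3975.00)/2 = 197.00 px; left offset = 0.
Bottom-left is one-third across and two-thirds down within the crop:
x = 0.00 + 1 × 5300.00/3 ≈ 1767; y = 197.00 + 2 × 3975.00/3 ≈ 2847.

x = 1767 px, y = 2847 px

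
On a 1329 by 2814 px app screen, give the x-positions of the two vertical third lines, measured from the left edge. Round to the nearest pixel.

1329 / 3 = 443, so the vertical lines sit at one and two thirds of 1329.

x = 443 px and x = 886 px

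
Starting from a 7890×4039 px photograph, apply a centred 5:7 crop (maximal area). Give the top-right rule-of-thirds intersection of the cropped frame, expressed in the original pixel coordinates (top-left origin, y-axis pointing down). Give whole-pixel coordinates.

7890/4039 > 5/7, so the 5:7 crop keeps the full height 4039 and trims width to 4039 × 5/7 = 2885.00 px.
Left offset = (7890 − 2885.00)/2 = 2502.50 px; top offset = 0.
Top-right is two-thirds across and one-third down within the crop:
x = 2502.50 + 2 × 2885.00/3 ≈ 4426; y = 0.00 + 1 × 4039.00/3 ≈ 1346.

x = 4426 px, y = 1346 px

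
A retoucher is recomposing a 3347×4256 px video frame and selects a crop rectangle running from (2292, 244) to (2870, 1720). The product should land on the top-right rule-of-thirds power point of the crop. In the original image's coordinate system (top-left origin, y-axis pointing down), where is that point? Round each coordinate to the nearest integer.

Crop width = 2870 − 2292 = 578 px; one third is 192.67 px.
Crop height = 1720 − 244 = 1476 px; one third is 492.00 px.
The top-right point is two-thirds across and one-third down within the crop:
x = 2292 + 2 × 192.67 ≈ 2677; y = 244 + 1 × 492.00 ≈ 736.

x = 2677 px, y = 736 px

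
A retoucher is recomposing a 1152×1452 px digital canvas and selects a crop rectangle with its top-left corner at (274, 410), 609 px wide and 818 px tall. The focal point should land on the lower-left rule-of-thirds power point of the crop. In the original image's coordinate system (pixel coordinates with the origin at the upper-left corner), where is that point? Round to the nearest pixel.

(477, 955)

One third of the crop width 609 is 203.00 px.
One third of the crop height 818 is 272.67 px.
The lower-left point is one-third across and two-thirds down within the crop:
x = 274 + 1 × 203.00 ≈ 477; y = 410 + 2 × 272.67 ≈ 955.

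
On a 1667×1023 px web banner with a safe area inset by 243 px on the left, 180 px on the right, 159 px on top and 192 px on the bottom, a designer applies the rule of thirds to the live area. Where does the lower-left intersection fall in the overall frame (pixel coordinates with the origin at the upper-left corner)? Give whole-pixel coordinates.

Content width = 1667 − 243 − 180 = 1244 px; content height = 1023 − 159 − 192 = 672 px.
Lower-left is one-third across and two-thirds down within the live area.
x = 243 + 1 × 1244/3 = 243 + 414.67 ≈ 658
y = 159 + 2 × 672/3 = 159 + 448.00 ≈ 607

(658, 607)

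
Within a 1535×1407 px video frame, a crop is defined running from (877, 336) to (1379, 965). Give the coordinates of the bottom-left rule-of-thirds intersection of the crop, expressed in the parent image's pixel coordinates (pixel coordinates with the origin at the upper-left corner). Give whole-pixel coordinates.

(1044, 755)

Crop width = 1379 − 877 = 502 px; one third is 167.33 px.
Crop height = 965 − 336 = 629 px; one third is 209.67 px.
The bottom-left point is one-third across and two-thirds down within the crop:
x = 877 + 1 × 167.33 ≈ 1044; y = 336 + 2 × 209.67 ≈ 755.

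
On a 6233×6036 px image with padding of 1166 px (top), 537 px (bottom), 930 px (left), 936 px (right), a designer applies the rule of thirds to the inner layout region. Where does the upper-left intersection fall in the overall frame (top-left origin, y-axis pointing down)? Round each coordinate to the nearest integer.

x = 2386 px, y = 2610 px

Content width = 6233 − 930 − 936 = 4367 px; content height = 6036 − 1166 − 537 = 4333 px.
Upper-left is one-third across and one-third down within the inner layout region.
x = 930 + 1 × 4367/3 = 930 + 1455.67 ≈ 2386
y = 1166 + 1 × 4333/3 = 1166 + 1444.33 ≈ 2610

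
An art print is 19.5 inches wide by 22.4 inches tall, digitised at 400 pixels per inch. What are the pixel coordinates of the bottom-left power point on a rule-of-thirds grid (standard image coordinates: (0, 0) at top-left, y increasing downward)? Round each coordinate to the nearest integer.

In pixels the canvas is 19.5 × 400 = 7800 wide and 22.4 × 400 = 8960 tall.
The bottom-left point is one-third across and two-thirds down:
x = 1 × 7800/3 ≈ 2600; y = 2 × 8960/3 ≈ 5973.

(2600, 5973)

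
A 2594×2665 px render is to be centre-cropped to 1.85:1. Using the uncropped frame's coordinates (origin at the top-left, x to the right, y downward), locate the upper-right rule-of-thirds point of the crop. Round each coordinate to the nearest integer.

2594/2665 < 1.85/1, so the 1.85:1 crop keeps the full width 2594 and trims height to 2594 × 1/1.85 = 1402.16 px.
Top offset = (2665 − 1402.16)/2 = 631.42 px; left offset = 0.
Upper-right is two-thirds across and one-third down within the crop:
x = 0.00 + 2 × 2594.00/3 ≈ 1729; y = 631.42 + 1 × 1402.16/3 ≈ 1099.

x = 1729 px, y = 1099 px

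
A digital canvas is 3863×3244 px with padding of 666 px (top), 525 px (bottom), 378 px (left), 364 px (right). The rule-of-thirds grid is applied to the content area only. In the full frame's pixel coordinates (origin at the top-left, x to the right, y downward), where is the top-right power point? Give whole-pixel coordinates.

x = 2459 px, y = 1350 px

Content width = 3863 − 378 − 364 = 3121 px; content height = 3244 − 666 − 525 = 2053 px.
Top-right is two-thirds across and one-third down within the content area.
x = 378 + 2 × 3121/3 = 378 + 2080.67 ≈ 2459
y = 666 + 1 × 2053/3 = 666 + 684.33 ≈ 1350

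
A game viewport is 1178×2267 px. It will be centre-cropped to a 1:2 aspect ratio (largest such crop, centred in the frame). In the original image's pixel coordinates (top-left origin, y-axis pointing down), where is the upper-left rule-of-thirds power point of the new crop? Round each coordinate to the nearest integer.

1178/2267 > 1/2, so the 1:2 crop keeps the full height 2267 and trims width to 2267 × 1/2 = 1133.50 px.
Left offset = (1178 − 1133.50)/2 = 22.25 px; top offset = 0.
Upper-left is one-third across and one-third down within the crop:
x = 22.25 + 1 × 1133.50/3 ≈ 400; y = 0.00 + 1 × 2267.00/3 ≈ 756.

x = 400 px, y = 756 px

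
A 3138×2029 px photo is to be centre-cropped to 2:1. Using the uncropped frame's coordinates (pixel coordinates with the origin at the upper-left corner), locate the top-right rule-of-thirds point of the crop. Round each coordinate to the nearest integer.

x = 2092 px, y = 753 px

3138/2029 < 2/1, so the 2:1 crop keeps the full width 3138 and trims height to 3138 × 1/2 = 1569.00 px.
Top offset = (2029 − 1569.00)/2 = 230.00 px; left offset = 0.
Top-right is two-thirds across and one-third down within the crop:
x = 0.00 + 2 × 3138.00/3 ≈ 2092; y = 230.00 + 1 × 1569.00/3 ≈ 753.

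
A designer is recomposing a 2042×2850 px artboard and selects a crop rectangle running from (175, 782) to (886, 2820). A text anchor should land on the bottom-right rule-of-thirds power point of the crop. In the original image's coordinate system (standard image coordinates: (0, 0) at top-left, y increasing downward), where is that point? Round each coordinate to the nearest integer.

x = 649 px, y = 2141 px

Crop width = 886 − 175 = 711 px; one third is 237.00 px.
Crop height = 2820 − 782 = 2038 px; one third is 679.33 px.
The bottom-right point is two-thirds across and two-thirds down within the crop:
x = 175 + 2 × 237.00 ≈ 649; y = 782 + 2 × 679.33 ≈ 2141.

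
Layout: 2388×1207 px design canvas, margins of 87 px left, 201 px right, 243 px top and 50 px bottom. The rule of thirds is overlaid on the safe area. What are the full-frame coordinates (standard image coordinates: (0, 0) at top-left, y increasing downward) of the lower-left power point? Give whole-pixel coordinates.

x = 787 px, y = 852 px

Content width = 2388 − 87 − 201 = 2100 px; content height = 1207 − 243 − 50 = 914 px.
Lower-left is one-third across and two-thirds down within the safe area.
x = 87 + 1 × 2100/3 = 87 + 700.00 ≈ 787
y = 243 + 2 × 914/3 = 243 + 609.33 ≈ 852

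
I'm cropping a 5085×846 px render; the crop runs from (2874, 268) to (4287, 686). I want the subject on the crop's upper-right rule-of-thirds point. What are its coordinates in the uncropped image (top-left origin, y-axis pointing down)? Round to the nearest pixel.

x = 3816 px, y = 407 px

Crop width = 4287 − 2874 = 1413 px; one third is 471.00 px.
Crop height = 686 − 268 = 418 px; one third is 139.33 px.
The upper-right point is two-thirds across and one-third down within the crop:
x = 2874 + 2 × 471.00 ≈ 3816; y = 268 + 1 × 139.33 ≈ 407.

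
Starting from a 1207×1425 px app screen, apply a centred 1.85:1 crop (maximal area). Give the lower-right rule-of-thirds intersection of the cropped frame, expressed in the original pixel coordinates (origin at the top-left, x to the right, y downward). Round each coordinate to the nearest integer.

x = 805 px, y = 821 px

1207/1425 < 1.85/1, so the 1.85:1 crop keeps the full width 1207 and trims height to 1207 × 1/1.85 = 652.43 px.
Top offset = (1425 − 652.43)/2 = 386.28 px; left offset = 0.
Lower-right is two-thirds across and two-thirds down within the crop:
x = 0.00 + 2 × 1207.00/3 ≈ 805; y = 386.28 + 2 × 652.43/3 ≈ 821.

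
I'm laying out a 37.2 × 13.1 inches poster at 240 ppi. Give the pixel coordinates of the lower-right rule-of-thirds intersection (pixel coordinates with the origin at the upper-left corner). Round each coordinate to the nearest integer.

In pixels the canvas is 37.2 × 240 = 8928 wide and 13.1 × 240 = 3144 tall.
The lower-right point is two-thirds across and two-thirds down:
x = 2 × 8928/3 ≈ 5952; y = 2 × 3144/3 ≈ 2096.

(5952, 2096)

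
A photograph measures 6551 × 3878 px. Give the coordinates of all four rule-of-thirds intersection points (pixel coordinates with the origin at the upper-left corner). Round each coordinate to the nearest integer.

One third of 6551 is 2183.67; one third of 3878 is 1292.67.
Vertical third lines at x = 2184 and x = 4367; horizontal third lines at y = 1293 and y = 2585.

(2184, 1293), (4367, 1293), (2184, 2585), (4367, 2585)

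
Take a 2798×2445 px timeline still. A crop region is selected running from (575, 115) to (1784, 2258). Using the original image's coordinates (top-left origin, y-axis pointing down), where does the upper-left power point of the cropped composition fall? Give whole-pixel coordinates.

x = 978 px, y = 829 px

Crop width = 1784 − 575 = 1209 px; one third is 403.00 px.
Crop height = 2258 − 115 = 2143 px; one third is 714.33 px.
The upper-left point is one-third across and one-third down within the crop:
x = 575 + 1 × 403.00 ≈ 978; y = 115 + 1 × 714.33 ≈ 829.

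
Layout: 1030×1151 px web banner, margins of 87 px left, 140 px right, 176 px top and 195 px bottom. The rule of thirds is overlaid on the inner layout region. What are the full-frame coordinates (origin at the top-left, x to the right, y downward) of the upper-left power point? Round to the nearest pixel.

Content width = 1030 − 87 − 140 = 803 px; content height = 1151 − 176 − 195 = 780 px.
Upper-left is one-third across and one-third down within the inner layout region.
x = 87 + 1 × 803/3 = 87 + 267.67 ≈ 355
y = 176 + 1 × 780/3 = 176 + 260.00 ≈ 436

(355, 436)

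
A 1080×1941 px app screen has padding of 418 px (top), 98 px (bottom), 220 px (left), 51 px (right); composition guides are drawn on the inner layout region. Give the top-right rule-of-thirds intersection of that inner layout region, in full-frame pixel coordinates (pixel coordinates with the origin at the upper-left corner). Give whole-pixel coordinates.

x = 759 px, y = 893 px

Content width = 1080 − 220 − 51 = 809 px; content height = 1941 − 418 − 98 = 1425 px.
Top-right is two-thirds across and one-third down within the inner layout region.
x = 220 + 2 × 809/3 = 220 + 539.33 ≈ 759
y = 418 + 1 × 1425/3 = 418 + 475.00 ≈ 893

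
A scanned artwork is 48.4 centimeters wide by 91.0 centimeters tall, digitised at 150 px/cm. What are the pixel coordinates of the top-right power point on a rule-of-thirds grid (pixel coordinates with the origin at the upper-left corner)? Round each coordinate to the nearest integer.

x = 4840 px, y = 4550 px

In pixels the canvas is 48.4 × 150 = 7260 wide and 91.0 × 150 = 13650 tall.
The top-right point is two-thirds across and one-third down:
x = 2 × 7260/3 ≈ 4840; y = 1 × 13650/3 ≈ 4550.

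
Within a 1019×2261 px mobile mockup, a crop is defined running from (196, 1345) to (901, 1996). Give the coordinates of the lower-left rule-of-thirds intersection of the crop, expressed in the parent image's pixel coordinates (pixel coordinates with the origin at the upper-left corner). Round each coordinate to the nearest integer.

Crop width = 901 − 196 = 705 px; one third is 235.00 px.
Crop height = 1996 − 1345 = 651 px; one third is 217.00 px.
The lower-left point is one-third across and two-thirds down within the crop:
x = 196 + 1 × 235.00 ≈ 431; y = 1345 + 2 × 217.00 ≈ 1779.

x = 431 px, y = 1779 px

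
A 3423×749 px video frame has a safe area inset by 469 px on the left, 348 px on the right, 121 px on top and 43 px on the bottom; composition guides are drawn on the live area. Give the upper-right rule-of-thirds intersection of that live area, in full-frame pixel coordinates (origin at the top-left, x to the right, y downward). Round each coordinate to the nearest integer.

Content width = 3423 − 469 − 348 = 2606 px; content height = 749 − 121 − 43 = 585 px.
Upper-right is two-thirds across and one-third down within the live area.
x = 469 + 2 × 2606/3 = 469 + 1737.33 ≈ 2206
y = 121 + 1 × 585/3 = 121 + 195.00 ≈ 316

(2206, 316)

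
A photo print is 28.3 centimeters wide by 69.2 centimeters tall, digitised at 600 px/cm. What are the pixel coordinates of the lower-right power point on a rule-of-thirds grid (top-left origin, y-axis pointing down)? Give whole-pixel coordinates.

In pixels the canvas is 28.3 × 600 = 16980 wide and 69.2 × 600 = 41520 tall.
The lower-right point is two-thirds across and two-thirds down:
x = 2 × 16980/3 ≈ 11320; y = 2 × 41520/3 ≈ 27680.

(11320, 27680)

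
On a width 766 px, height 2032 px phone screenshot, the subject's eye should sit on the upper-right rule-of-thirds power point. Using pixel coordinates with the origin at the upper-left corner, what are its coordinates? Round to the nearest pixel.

x = 511 px, y = 677 px

The upper-right point sits two-thirds of the way across and one-third of the way down.
x = 2 × 766/3 ≈ 511; y = 1 × 2032/3 ≈ 677.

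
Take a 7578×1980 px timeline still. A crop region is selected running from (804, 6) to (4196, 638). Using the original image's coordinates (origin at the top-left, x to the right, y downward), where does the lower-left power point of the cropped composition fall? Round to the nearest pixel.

x = 1935 px, y = 427 px

Crop width = 4196 − 804 = 3392 px; one third is 1130.67 px.
Crop height = 638 − 6 = 632 px; one third is 210.67 px.
The lower-left point is one-third across and two-thirds down within the crop:
x = 804 + 1 × 1130.67 ≈ 1935; y = 6 + 2 × 210.67 ≈ 427.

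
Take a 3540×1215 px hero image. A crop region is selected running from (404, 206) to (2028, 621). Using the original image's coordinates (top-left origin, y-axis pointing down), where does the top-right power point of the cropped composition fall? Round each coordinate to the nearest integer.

x = 1487 px, y = 344 px

Crop width = 2028 − 404 = 1624 px; one third is 541.33 px.
Crop height = 621 − 206 = 415 px; one third is 138.33 px.
The top-right point is two-thirds across and one-third down within the crop:
x = 404 + 2 × 541.33 ≈ 1487; y = 206 + 1 × 138.33 ≈ 344.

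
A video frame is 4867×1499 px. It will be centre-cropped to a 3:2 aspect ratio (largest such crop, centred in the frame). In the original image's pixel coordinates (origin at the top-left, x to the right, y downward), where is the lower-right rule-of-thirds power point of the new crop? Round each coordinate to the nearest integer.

4867/1499 > 3/2, so the 3:2 crop keeps the full height 1499 and trims width to 1499 × 3/2 = 2248.50 px.
Left offset = (4867 − 2248.50)/2 = 1309.25 px; top offset = 0.
Lower-right is two-thirds across and two-thirds down within the crop:
x = 1309.25 + 2 × 2248.50/3 ≈ 2808; y = 0.00 + 2 × 1499.00/3 ≈ 999.

x = 2808 px, y = 999 px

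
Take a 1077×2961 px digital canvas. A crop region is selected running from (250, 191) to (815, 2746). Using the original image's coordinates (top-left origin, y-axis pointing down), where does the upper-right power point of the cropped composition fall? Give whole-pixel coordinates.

x = 627 px, y = 1043 px

Crop width = 815 − 250 = 565 px; one third is 188.33 px.
Crop height = 2746 − 191 = 2555 px; one third is 851.67 px.
The upper-right point is two-thirds across and one-third down within the crop:
x = 250 + 2 × 188.33 ≈ 627; y = 191 + 1 × 851.67 ≈ 1043.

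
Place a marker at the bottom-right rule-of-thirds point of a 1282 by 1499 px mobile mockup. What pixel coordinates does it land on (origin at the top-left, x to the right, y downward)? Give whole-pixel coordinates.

x = 855 px, y = 999 px

The bottom-right point sits two-thirds of the way across and two-thirds of the way down.
x = 2 × 1282/3 ≈ 855; y = 2 × 1499/3 ≈ 999.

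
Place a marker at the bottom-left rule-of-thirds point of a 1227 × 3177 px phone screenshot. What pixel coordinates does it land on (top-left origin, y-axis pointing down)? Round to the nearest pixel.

The bottom-left point sits one-third of the way across and two-thirds of the way down.
x = 1 × 1227/3 ≈ 409; y = 2 × 3177/3 ≈ 2118.

(409, 2118)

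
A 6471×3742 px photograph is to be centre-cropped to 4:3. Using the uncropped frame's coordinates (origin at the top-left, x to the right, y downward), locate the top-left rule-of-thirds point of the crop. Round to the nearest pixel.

(2404, 1247)

6471/3742 > 4/3, so the 4:3 crop keeps the full height 3742 and trims width to 3742 × 4/3 = 4989.33 px.
Left offset = (6471 − 4989.33)/2 = 740.83 px; top offset = 0.
Top-left is one-third across and one-third down within the crop:
x = 740.83 + 1 × 4989.33/3 ≈ 2404; y = 0.00 + 1 × 3742.00/3 ≈ 1247.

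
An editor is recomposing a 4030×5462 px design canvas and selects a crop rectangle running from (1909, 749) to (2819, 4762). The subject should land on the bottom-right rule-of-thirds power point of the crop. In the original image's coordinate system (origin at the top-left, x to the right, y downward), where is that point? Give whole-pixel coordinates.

Crop width = 2819 − 1909 = 910 px; one third is 303.33 px.
Crop height = 4762 − 749 = 4013 px; one third is 1337.67 px.
The bottom-right point is two-thirds across and two-thirds down within the crop:
x = 1909 + 2 × 303.33 ≈ 2516; y = 749 + 2 × 1337.67 ≈ 3424.

x = 2516 px, y = 3424 px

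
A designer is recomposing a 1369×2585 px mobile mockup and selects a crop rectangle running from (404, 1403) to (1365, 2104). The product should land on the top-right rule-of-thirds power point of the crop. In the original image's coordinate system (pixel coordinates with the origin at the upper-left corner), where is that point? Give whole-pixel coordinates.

Crop width = 1365 − 404 = 961 px; one third is 320.33 px.
Crop height = 2104 − 1403 = 701 px; one third is 233.67 px.
The top-right point is two-thirds across and one-third down within the crop:
x = 404 + 2 × 320.33 ≈ 1045; y = 1403 + 1 × 233.67 ≈ 1637.

(1045, 1637)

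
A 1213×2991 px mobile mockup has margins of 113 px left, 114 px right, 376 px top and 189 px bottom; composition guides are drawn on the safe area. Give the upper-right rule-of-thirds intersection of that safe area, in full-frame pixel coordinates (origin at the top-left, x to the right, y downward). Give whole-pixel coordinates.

(770, 1185)

Content width = 1213 − 113 − 114 = 986 px; content height = 2991 − 376 − 189 = 2426 px.
Upper-right is two-thirds across and one-third down within the safe area.
x = 113 + 2 × 986/3 = 113 + 657.33 ≈ 770
y = 376 + 1 × 2426/3 = 376 + 808.67 ≈ 1185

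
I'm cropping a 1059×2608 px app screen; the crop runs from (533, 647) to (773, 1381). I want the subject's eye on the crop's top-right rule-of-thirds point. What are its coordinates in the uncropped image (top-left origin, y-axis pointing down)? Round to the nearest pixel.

(693, 892)

Crop width = 773 − 533 = 240 px; one third is 80.00 px.
Crop height = 1381 − 647 = 734 px; one third is 244.67 px.
The top-right point is two-thirds across and one-third down within the crop:
x = 533 + 2 × 80.00 ≈ 693; y = 647 + 1 × 244.67 ≈ 892.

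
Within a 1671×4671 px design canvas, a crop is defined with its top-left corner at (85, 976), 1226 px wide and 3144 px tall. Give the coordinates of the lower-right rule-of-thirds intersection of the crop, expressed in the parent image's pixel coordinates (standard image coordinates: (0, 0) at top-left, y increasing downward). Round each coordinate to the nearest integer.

One third of the crop width 1226 is 408.67 px.
One third of the crop height 3144 is 1048.00 px.
The lower-right point is two-thirds across and two-thirds down within the crop:
x = 85 + 2 × 408.67 ≈ 902; y = 976 + 2 × 1048.00 ≈ 3072.

(902, 3072)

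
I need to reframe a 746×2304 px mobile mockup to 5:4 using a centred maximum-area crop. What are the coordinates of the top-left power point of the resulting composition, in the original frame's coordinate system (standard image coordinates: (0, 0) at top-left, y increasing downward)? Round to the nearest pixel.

(249, 1053)

746/2304 < 5/4, so the 5:4 crop keeps the full width 746 and trims height to 746 × 4/5 = 596.80 px.
Top offset = (2304 − 596.80)/2 = 853.60 px; left offset = 0.
Top-left is one-third across and one-third down within the crop:
x = 0.00 + 1 × 746.00/3 ≈ 249; y = 853.60 + 1 × 596.80/3 ≈ 1053.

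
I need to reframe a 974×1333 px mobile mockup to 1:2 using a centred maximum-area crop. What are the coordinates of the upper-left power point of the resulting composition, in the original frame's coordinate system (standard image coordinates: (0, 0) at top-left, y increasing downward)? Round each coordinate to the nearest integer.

974/1333 > 1/2, so the 1:2 crop keeps the full height 1333 and trims width to 1333 × 1/2 = 666.50 px.
Left offset = (974 − 666.50)/2 = 153.75 px; top offset = 0.
Upper-left is one-third across and one-third down within the crop:
x = 153.75 + 1 × 666.50/3 ≈ 376; y = 0.00 + 1 × 1333.00/3 ≈ 444.

(376, 444)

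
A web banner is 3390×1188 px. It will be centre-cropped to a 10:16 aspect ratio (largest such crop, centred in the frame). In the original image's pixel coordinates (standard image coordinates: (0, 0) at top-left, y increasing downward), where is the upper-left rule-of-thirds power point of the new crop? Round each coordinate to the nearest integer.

(1571, 396)

3390/1188 > 10/16, so the 10:16 crop keeps the full height 1188 and trims width to 1188 × 10/16 = 742.50 px.
Left offset = (3390 − 742.50)/2 = 1323.75 px; top offset = 0.
Upper-left is one-third across and one-third down within the crop:
x = 1323.75 + 1 × 742.50/3 ≈ 1571; y = 0.00 + 1 × 1188.00/3 ≈ 396.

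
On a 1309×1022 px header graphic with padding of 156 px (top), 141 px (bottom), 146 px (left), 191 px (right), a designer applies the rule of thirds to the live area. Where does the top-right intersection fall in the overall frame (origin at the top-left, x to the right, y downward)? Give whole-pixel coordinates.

x = 794 px, y = 398 px

Content width = 1309 − 146 − 191 = 972 px; content height = 1022 − 156 − 141 = 725 px.
Top-right is two-thirds across and one-third down within the live area.
x = 146 + 2 × 972/3 = 146 + 648.00 ≈ 794
y = 156 + 1 × 725/3 = 156 + 241.67 ≈ 398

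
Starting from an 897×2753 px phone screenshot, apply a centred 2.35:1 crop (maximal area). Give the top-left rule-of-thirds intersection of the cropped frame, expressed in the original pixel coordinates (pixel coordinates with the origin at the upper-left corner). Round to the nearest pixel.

897/2753 < 2.35/1, so the 2.35:1 crop keeps the full width 897 and trims height to 897 × 1/2.35 = 381.70 px.
Top offset = (2753 − 381.70)/2 = 1185.65 px; left offset = 0.
Top-left is one-third across and one-third down within the crop:
x = 0.00 + 1 × 897.00/3 ≈ 299; y = 1185.65 + 1 × 381.70/3 ≈ 1313.

(299, 1313)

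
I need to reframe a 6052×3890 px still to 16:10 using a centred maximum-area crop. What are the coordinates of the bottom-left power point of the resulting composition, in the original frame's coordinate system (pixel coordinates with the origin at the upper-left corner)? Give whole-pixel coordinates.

6052/3890 < 16/10, so the 16:10 crop keeps the full width 6052 and trims height to 6052 × 10/16 = 3782.50 px.
Top offset = (3890 − 3782.50)/2 = 53.75 px; left offset = 0.
Bottom-left is one-third across and two-thirds down within the crop:
x = 0.00 + 1 × 6052.00/3 ≈ 2017; y = 53.75 + 2 × 3782.50/3 ≈ 2575.

x = 2017 px, y = 2575 px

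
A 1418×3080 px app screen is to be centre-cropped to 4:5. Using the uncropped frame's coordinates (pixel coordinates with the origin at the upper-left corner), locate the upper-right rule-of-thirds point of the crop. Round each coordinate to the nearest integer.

1418/3080 < 4/5, so the 4:5 crop keeps the full width 1418 and trims height to 1418 × 5/4 = 1772.50 px.
Top offset = (3080 − 1772.50)/2 = 653.75 px; left offset = 0.
Upper-right is two-thirds across and one-third down within the crop:
x = 0.00 + 2 × 1418.00/3 ≈ 945; y = 653.75 + 1 × 1772.50/3 ≈ 1245.

x = 945 px, y = 1245 px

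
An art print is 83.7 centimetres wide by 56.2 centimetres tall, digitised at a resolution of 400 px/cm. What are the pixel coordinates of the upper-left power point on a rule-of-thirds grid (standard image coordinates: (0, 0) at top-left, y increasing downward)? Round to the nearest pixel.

x = 11160 px, y = 7493 px

In pixels the canvas is 83.7 × 400 = 33480 wide and 56.2 × 400 = 22480 tall.
The upper-left point is one-third across and one-third down:
x = 1 × 33480/3 ≈ 11160; y = 1 × 22480/3 ≈ 7493.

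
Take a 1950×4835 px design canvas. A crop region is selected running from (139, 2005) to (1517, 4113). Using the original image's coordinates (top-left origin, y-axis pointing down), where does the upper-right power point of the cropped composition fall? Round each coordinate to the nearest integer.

Crop width = 1517 − 139 = 1378 px; one third is 459.33 px.
Crop height = 4113 − 2005 = 2108 px; one third is 702.67 px.
The upper-right point is two-thirds across and one-third down within the crop:
x = 139 + 2 × 459.33 ≈ 1058; y = 2005 + 1 × 702.67 ≈ 2708.

x = 1058 px, y = 2708 px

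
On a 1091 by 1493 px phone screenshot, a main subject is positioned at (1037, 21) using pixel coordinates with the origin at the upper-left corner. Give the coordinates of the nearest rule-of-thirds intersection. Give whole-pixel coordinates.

x = 727 px, y = 498 px

Third lines: x ∈ {364, 727}, y ∈ {498, 995}.
1037 is closer to x = 727; 21 is closer to y = 498.
So the nearest intersection is the upper-right power point.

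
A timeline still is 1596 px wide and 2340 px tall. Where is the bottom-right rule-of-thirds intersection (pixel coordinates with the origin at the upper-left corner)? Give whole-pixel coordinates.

x = 1064 px, y = 1560 px

The bottom-right point sits two-thirds of the way across and two-thirds of the way down.
x = 2 × 1596/3 ≈ 1064; y = 2 × 2340/3 ≈ 1560.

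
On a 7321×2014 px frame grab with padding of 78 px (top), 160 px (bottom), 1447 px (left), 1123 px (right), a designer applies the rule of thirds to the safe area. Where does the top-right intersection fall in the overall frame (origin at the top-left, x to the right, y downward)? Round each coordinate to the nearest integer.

Content width = 7321 − 1447 − 1123 = 4751 px; content height = 2014 − 78 − 160 = 1776 px.
Top-right is two-thirds across and one-third down within the safe area.
x = 1447 + 2 × 4751/3 = 1447 + 3167.33 ≈ 4614
y = 78 + 1 × 1776/3 = 78 + 592.00 ≈ 670

(4614, 670)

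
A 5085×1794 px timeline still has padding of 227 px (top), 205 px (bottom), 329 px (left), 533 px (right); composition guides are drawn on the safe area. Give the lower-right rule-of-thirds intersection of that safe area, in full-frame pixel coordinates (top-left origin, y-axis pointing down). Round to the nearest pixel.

Content width = 5085 − 329 − 533 = 4223 px; content height = 1794 − 227 − 205 = 1362 px.
Lower-right is two-thirds across and two-thirds down within the safe area.
x = 329 + 2 × 4223/3 = 329 + 2815.33 ≈ 3144
y = 227 + 2 × 1362/3 = 227 + 908.00 ≈ 1135

x = 3144 px, y = 1135 px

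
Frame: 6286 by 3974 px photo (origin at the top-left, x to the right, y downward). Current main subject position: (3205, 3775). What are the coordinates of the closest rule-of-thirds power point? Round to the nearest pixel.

Third lines: x ∈ {2095, 4191}, y ∈ {1325, 2649}.
3205 is closer to x = 4191; 3775 is closer to y = 2649.
So the nearest intersection is the lower-right power point.

(4191, 2649)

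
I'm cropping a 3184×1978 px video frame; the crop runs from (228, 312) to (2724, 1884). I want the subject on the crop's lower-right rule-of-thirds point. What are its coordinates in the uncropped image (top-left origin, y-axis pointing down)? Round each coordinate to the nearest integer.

Crop width = 2724 − 228 = 2496 px; one third is 832.00 px.
Crop height = 1884 − 312 = 1572 px; one third is 524.00 px.
The lower-right point is two-thirds across and two-thirds down within the crop:
x = 228 + 2 × 832.00 ≈ 1892; y = 312 + 2 × 524.00 ≈ 1360.

(1892, 1360)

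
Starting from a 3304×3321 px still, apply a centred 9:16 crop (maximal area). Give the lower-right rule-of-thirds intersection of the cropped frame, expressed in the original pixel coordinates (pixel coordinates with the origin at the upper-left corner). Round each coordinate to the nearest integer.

3304/3321 > 9/16, so the 9:16 crop keeps the full height 3321 and trims width to 3321 × 9/16 = 1868.06 px.
Left offset = (3304 − 1868.06)/2 = 717.97 px; top offset = 0.
Lower-right is two-thirds across and two-thirds down within the crop:
x = 717.97 + 2 × 1868.06/3 ≈ 1963; y = 0.00 + 2 × 3321.00/3 ≈ 2214.

(1963, 2214)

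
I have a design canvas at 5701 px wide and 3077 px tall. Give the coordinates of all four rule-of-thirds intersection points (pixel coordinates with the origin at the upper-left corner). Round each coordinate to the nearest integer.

One third of 5701 is 1900.33; one third of 3077 is 1025.67.
Vertical third lines at x = 1900 and x = 3801; horizontal third lines at y = 1026 and y = 2051.

(1900, 1026), (3801, 1026), (1900, 2051), (3801, 2051)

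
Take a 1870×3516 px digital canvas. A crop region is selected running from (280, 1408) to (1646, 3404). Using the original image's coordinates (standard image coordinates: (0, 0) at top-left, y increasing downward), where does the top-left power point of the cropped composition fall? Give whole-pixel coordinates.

x = 735 px, y = 2073 px

Crop width = 1646 − 280 = 1366 px; one third is 455.33 px.
Crop height = 3404 − 1408 = 1996 px; one third is 665.33 px.
The top-left point is one-third across and one-third down within the crop:
x = 280 + 1 × 455.33 ≈ 735; y = 1408 + 1 × 665.33 ≈ 2073.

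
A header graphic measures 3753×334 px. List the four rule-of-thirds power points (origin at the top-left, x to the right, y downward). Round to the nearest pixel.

(1251, 111), (2502, 111), (1251, 223), (2502, 223)

One third of 3753 is 1251; one third of 334 is 111.33.
Vertical third lines at x = 1251 and x = 2502; horizontal third lines at y = 111 and y = 223.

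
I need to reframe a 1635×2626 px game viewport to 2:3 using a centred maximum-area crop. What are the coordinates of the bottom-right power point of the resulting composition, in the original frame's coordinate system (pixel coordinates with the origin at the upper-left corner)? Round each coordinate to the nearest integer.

1635/2626 < 2/3, so the 2:3 crop keeps the full width 1635 and trims height to 1635 × 3/2 = 2452.50 px.
Top offset = (2626 − 2452.50)/2 = 86.75 px; left offset = 0.
Bottom-right is two-thirds across and two-thirds down within the crop:
x = 0.00 + 2 × 1635.00/3 ≈ 1090; y = 86.75 + 2 × 2452.50/3 ≈ 1722.

x = 1090 px, y = 1722 px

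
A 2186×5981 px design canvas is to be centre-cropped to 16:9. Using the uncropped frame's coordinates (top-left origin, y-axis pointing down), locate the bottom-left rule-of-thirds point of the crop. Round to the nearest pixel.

2186/5981 < 16/9, so the 16:9 crop keeps the full width 2186 and trims height to 2186 × 9/16 = 1229.62 px.
Top offset = (5981 − 1229.62)/2 = 2375.69 px; left offset = 0.
Bottom-left is one-third across and two-thirds down within the crop:
x = 0.00 + 1 × 2186.00/3 ≈ 729; y = 2375.69 + 2 × 1229.62/3 ≈ 3195.

x = 729 px, y = 3195 px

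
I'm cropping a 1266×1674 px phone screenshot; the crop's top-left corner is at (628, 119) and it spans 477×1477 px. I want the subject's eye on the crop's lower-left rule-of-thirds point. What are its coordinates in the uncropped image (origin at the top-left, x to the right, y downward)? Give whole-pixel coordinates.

x = 787 px, y = 1104 px

One third of the crop width 477 is 159.00 px.
One third of the crop height 1477 is 492.33 px.
The lower-left point is one-third across and two-thirds down within the crop:
x = 628 + 1 × 159.00 ≈ 787; y = 119 + 2 × 492.33 ≈ 1104.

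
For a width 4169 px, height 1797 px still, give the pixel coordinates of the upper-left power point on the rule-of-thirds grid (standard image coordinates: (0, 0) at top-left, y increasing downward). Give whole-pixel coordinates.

(1390, 599)

The upper-left point sits one-third of the way across and one-third of the way down.
x = 1 × 4169/3 ≈ 1390; y = 1 × 1797/3 ≈ 599.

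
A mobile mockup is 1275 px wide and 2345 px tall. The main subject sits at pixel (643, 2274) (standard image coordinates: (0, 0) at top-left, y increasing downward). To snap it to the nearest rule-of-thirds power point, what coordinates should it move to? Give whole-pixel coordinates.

(850, 1563)

Third lines: x ∈ {425, 850}, y ∈ {782, 1563}.
643 is closer to x = 850; 2274 is closer to y = 1563.
So the nearest intersection is the lower-right power point.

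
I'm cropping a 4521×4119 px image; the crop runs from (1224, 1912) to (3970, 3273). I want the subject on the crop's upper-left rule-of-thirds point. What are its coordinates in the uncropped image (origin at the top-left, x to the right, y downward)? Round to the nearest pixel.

Crop width = 3970 − 1224 = 2746 px; one third is 915.33 px.
Crop height = 3273 − 1912 = 1361 px; one third is 453.67 px.
The upper-left point is one-third across and one-third down within the crop:
x = 1224 + 1 × 915.33 ≈ 2139; y = 1912 + 1 × 453.67 ≈ 2366.

x = 2139 px, y = 2366 px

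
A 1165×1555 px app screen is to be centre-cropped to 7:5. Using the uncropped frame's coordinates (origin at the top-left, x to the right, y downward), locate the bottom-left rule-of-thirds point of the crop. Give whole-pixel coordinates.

x = 388 px, y = 916 px

1165/1555 < 7/5, so the 7:5 crop keeps the full width 1165 and trims height to 1165 × 5/7 = 832.14 px.
Top offset = (1555 − 832.14)/2 = 361.43 px; left offset = 0.
Bottom-left is one-third across and two-thirds down within the crop:
x = 0.00 + 1 × 1165.00/3 ≈ 388; y = 361.43 + 2 × 832.14/3 ≈ 916.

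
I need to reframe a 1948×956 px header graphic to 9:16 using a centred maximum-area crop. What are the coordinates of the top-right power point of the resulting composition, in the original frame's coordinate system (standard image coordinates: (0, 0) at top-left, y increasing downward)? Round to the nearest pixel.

(1064, 319)

1948/956 > 9/16, so the 9:16 crop keeps the full height 956 and trims width to 956 × 9/16 = 537.75 px.
Left offset = (1948 − 537.75)/2 = 705.12 px; top offset = 0.
Top-right is two-thirds across and one-third down within the crop:
x = 705.12 + 2 × 537.75/3 ≈ 1064; y = 0.00 + 1 × 956.00/3 ≈ 319.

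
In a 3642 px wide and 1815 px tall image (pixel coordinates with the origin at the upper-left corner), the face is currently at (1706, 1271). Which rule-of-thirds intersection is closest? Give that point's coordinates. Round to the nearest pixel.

Third lines: x ∈ {1214, 2428}, y ∈ {605, 1210}.
1706 is closer to x = 1214; 1271 is closer to y = 1210.
So the nearest intersection is the lower-left power point.

x = 1214 px, y = 1210 px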